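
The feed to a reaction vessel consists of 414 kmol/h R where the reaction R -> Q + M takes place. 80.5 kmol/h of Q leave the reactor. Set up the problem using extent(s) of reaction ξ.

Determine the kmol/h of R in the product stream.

For Q: n = n₀ + 1ξ → 80.5 = 0 + 1ξ, giving ξ = 80.5 kmol/h.
Outlet amounts (n = n₀ + ν ξ):
  R: 414 − 1(80.5) = 333.5
  Q: 0 + 1(80.5) = 80.5
  M: 0 + 1(80.5) = 80.5

334 kmol/h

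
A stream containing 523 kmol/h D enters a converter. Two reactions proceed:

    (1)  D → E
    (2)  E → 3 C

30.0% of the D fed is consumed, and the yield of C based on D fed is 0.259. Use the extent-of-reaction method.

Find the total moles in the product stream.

Conversion of D: D consumed = 1ξ₁ = 0.3 × 523 → ξ₁ = 156.9 kmol/h.
Yield of C: 3ξ₂ / 523 = 0.259 → ξ₂ = 45.15 kmol/h.
Outlet amounts (n = n₀ + Σ ν·ξ):
  D: 523 − 1(156.9) = 366.1
  E: 0 + 1(156.9) − 1(45.15) = 111.7
  C: 0 + 3(45.15) = 135.5
Total out = 366.1 + 111.7 + 135.5 = 613.3 kmol/h.

613 kmol/h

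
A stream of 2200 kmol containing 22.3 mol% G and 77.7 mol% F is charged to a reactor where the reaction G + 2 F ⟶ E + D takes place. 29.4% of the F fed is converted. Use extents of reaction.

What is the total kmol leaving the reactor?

F reacted = 0.294 × 1709 = 502.6 kmol; ν_F = −2, so ξ = 502.6/2 = 251.3 kmol.
Outlet amounts (n = n₀ + ν ξ):
  G: 490.6 − 1(251.3) = 239.3
  F: 1709 − 2(251.3) = 1207
  E: 0 + 1(251.3) = 251.3
  D: 0 + 1(251.3) = 251.3
Total out = 239.3 + 1207 + 251.3 + 251.3 = 1949 kmol.

1950 kmol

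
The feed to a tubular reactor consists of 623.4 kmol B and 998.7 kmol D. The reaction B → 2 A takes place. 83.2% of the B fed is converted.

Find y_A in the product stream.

B reacted = 0.832 × 623.4 = 518.7 kmol; ν_B = −1, so ξ = 518.7/1 = 518.7 kmol.
Outlet amounts (n = n₀ + ν ξ):
  B: 623.4 − 1(518.7) = 104.7
  A: 0 + 2(518.7) = 1037
  D: 998.7 (inert)
Total out = 2141 kmol; y_A = 1037 / 2141 = 0.4846.

0.485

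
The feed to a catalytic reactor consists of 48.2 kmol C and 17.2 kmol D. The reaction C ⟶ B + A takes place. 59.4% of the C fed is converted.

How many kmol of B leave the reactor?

C reacted = 0.594 × 48.2 = 28.63 kmol; ν_C = −1, so ξ = 28.63/1 = 28.63 kmol.
Outlet amounts (n = n₀ + ν ξ):
  C: 48.2 − 1(28.63) = 19.57
  B: 0 + 1(28.63) = 28.63
  A: 0 + 1(28.63) = 28.63
  D: 17.2 (inert)

28.6 kmol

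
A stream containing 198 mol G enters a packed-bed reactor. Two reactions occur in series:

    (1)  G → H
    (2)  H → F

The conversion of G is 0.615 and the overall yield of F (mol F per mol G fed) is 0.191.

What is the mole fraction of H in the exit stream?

Conversion of G: G consumed = 1ξ₁ = 0.615 × 198 → ξ₁ = 121.8 mol.
Yield of F: 1ξ₂ / 198 = 0.191 → ξ₂ = 37.82 mol.
Outlet amounts (n = n₀ + Σ ν·ξ):
  G: 198 − 1(121.8) = 76.23
  H: 0 + 1(121.8) − 1(37.82) = 83.95
  F: 0 + 1(37.82) = 37.82
Total out = 198 mol; y_H = 83.95 / 198 = 0.424.

0.424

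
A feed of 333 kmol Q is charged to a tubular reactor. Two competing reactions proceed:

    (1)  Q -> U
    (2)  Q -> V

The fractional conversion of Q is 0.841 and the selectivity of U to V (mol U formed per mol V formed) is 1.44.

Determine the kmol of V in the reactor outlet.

115 kmol

Conversion of Q: Q consumed = 0.841 × 333 = 280.1 kmol = 1ξ₁ + 1ξ₂.
Selectivity: 1ξ₁ / (1ξ₂) = 1.44 → ξ₁ = 1.44 ξ₂.
Substitute: (1·1.44 + 1) ξ₂ = 280.1 → ξ₂ = 114.8 kmol, ξ₁ = 165.3 kmol.
Outlet amounts (n = n₀ + Σ ν·ξ):
  Q: 333 − 1(165.3) − 1(114.8) = 52.95
  U: 0 + 1(165.3) = 165.3
  V: 0 + 1(114.8) = 114.8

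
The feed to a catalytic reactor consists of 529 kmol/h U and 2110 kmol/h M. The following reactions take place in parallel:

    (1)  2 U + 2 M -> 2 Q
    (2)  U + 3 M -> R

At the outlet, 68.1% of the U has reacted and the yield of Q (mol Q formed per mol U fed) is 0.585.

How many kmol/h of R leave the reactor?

Yield of Q: 2ξ₁ / 529 = 0.585 → ξ₁ = 154.7 kmol/h.
Conversion of U: 2ξ₁ + 1ξ₂ = 0.681 × 529 = 360.2 → ξ₂ = 50.78 kmol/h.
Outlet amounts (n = n₀ + Σ ν·ξ):
  U: 529 − 2(154.7) − 1(50.78) = 168.8
  M: 2110 − 2(154.7) − 3(50.78) = 1648
  Q: 0 + 2(154.7) = 309.5
  R: 0 + 1(50.78) = 50.78

50.8 kmol/h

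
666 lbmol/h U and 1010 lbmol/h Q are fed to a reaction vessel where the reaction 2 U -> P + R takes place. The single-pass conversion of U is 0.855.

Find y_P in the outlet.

U reacted = 0.855 × 666 = 569.4 lbmol/h; ν_U = −2, so ξ = 569.4/2 = 284.7 lbmol/h.
Outlet amounts (n = n₀ + ν ξ):
  U: 666 − 2(284.7) = 96.57
  P: 0 + 1(284.7) = 284.7
  R: 0 + 1(284.7) = 284.7
  Q: 1010 (inert)
Total out = 1676 lbmol/h; y_P = 284.7 / 1676 = 0.1699.

0.17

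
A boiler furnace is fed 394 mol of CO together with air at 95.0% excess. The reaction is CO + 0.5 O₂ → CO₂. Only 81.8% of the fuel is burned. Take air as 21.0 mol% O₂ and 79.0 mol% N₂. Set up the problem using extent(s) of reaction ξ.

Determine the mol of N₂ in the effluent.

1450 mol

Stoichiometric O₂ = 0.5 × 394 = 197 mol; O₂ fed = 197 × 1.950 = 384.1 mol.
N₂ fed = 384.1 × 79/21 = 1445 mol.
Fuel reacted = 0.818 × 394 → ξ = 322.3 mol.
Outlet (n = n₀ + ν ξ):
  CO: 394 − 1(322.3) = 71.71
  O₂: 384.1 − 0.5(322.3) = 223
  N₂: 1445 (inert)
  CO₂: 0 + 1(322.3) = 322.3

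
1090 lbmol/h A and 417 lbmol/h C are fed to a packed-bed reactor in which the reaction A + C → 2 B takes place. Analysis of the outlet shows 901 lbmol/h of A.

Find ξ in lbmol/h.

For A: n = n₀ − 1ξ → 901 = 1090 − 1ξ, giving ξ = 189 lbmol/h.
Outlet amounts (n = n₀ + ν ξ):
  A: 1090 − 1(189) = 901
  C: 417 − 1(189) = 228
  B: 0 + 2(189) = 378

ξ = 189 lbmol/h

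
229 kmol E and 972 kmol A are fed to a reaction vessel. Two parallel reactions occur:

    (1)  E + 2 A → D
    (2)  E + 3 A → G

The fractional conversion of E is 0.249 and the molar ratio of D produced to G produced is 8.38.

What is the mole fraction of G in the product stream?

Conversion of E: E consumed = 0.249 × 229 = 57.02 kmol = 1ξ₁ + 1ξ₂.
Selectivity: 1ξ₁ / (1ξ₂) = 8.38 → ξ₁ = 8.38 ξ₂.
Substitute: (1·8.38 + 1) ξ₂ = 57.02 → ξ₂ = 6.079 kmol, ξ₁ = 50.94 kmol.
Outlet amounts (n = n₀ + Σ ν·ξ):
  E: 229 − 1(50.94) − 1(6.079) = 172
  A: 972 − 2(50.94) − 3(6.079) = 851.9
  D: 0 + 1(50.94) = 50.94
  G: 0 + 1(6.079) = 6.079
Total out = 1081 kmol; y_G = 6.079 / 1081 = 0.005624.

0.00562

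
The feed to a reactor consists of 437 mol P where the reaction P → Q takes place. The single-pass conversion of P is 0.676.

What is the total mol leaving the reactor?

437 mol

P reacted = 0.676 × 437 = 295.4 mol; ν_P = −1, so ξ = 295.4/1 = 295.4 mol.
Outlet amounts (n = n₀ + ν ξ):
  P: 437 − 1(295.4) = 141.6
  Q: 0 + 1(295.4) = 295.4
Total out = 141.6 + 295.4 = 437 mol.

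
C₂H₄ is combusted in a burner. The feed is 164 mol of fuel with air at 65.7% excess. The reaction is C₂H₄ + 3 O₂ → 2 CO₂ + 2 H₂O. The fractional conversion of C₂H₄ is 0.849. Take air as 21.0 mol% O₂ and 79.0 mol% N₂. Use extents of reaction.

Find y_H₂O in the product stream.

0.0688

Stoichiometric O₂ = 3 × 164 = 492 mol; O₂ fed = 492 × 1.657 = 815.2 mol.
N₂ fed = 815.2 × 79/21 = 3067 mol.
Fuel reacted = 0.849 × 164 → ξ = 139.2 mol.
Outlet (n = n₀ + ν ξ):
  C₂H₄: 164 − 1(139.2) = 24.76
  O₂: 815.2 − 3(139.2) = 397.5
  N₂: 3067 (inert)
  CO₂: 0 + 2(139.2) = 278.5
  H₂O: 0 + 2(139.2) = 278.5
Total out = 4046 mol; y_H₂O = 278.5 / 4046 = 0.06882.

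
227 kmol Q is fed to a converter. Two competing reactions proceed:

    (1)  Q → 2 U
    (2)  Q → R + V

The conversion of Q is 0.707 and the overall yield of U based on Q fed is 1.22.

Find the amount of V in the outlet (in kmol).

22 kmol

Yield of U: 2ξ₁ / 227 = 1.22 → ξ₁ = 138.5 kmol.
Conversion of Q: 1ξ₁ + 1ξ₂ = 0.707 × 227 = 160.5 → ξ₂ = 22.02 kmol.
Outlet amounts (n = n₀ + Σ ν·ξ):
  Q: 227 − 1(138.5) − 1(22.02) = 66.51
  U: 0 + 2(138.5) = 276.9
  R: 0 + 1(22.02) = 22.02
  V: 0 + 1(22.02) = 22.02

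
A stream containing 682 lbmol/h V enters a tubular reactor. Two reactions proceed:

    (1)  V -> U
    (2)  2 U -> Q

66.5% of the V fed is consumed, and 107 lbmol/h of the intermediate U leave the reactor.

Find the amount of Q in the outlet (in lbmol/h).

Conversion of V: V consumed = 1ξ₁ = 0.665 × 682 → ξ₁ = 453.5 lbmol/h.
U balance: n_U = 0 + 1ξ₁ − 2ξ₂ = 107 → ξ₂ = (1·453.5 − 107)/2 = 173.3 lbmol/h.
Outlet amounts (n = n₀ + Σ ν·ξ):
  V: 682 − 1(453.5) = 228.5
  U: 0 + 1(453.5) − 2(173.3) = 107
  Q: 0 + 1(173.3) = 173.3

173 lbmol/h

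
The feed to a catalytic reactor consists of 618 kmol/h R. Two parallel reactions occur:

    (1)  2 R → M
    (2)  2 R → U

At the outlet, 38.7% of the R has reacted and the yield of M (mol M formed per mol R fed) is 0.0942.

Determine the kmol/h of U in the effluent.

61.4 kmol/h

Yield of M: 1ξ₁ / 618 = 0.0942 → ξ₁ = 58.22 kmol/h.
Conversion of R: 2ξ₁ + 2ξ₂ = 0.387 × 618 = 239.2 → ξ₂ = 61.37 kmol/h.
Outlet amounts (n = n₀ + Σ ν·ξ):
  R: 618 − 2(58.22) − 2(61.37) = 378.8
  M: 0 + 1(58.22) = 58.22
  U: 0 + 1(61.37) = 61.37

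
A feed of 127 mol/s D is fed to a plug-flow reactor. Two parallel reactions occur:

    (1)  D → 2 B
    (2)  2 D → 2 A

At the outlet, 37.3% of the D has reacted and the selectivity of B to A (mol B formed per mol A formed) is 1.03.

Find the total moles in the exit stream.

143 mol/s

Conversion of D: D consumed = 0.373 × 127 = 47.37 mol/s = 1ξ₁ + 2ξ₂.
Selectivity: 2ξ₁ / (2ξ₂) = 1.03 → ξ₁ = 1.03 ξ₂.
Substitute: (1·1.03 + 2) ξ₂ = 47.37 → ξ₂ = 15.63 mol/s, ξ₁ = 16.1 mol/s.
Outlet amounts (n = n₀ + Σ ν·ξ):
  D: 127 − 1(16.1) − 2(15.63) = 79.63
  B: 0 + 2(16.1) = 32.21
  A: 0 + 2(15.63) = 31.27
Total out = 79.63 + 32.21 + 31.27 = 143.1 mol/s.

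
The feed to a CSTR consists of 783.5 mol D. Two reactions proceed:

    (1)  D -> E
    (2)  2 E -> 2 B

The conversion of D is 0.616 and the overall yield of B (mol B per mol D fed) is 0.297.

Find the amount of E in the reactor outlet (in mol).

250 mol

Conversion of D: D consumed = 1ξ₁ = 0.616 × 783.5 → ξ₁ = 482.6 mol.
Yield of B: 2ξ₂ / 783.5 = 0.297 → ξ₂ = 116.3 mol.
Outlet amounts (n = n₀ + Σ ν·ξ):
  D: 783.5 − 1(482.6) = 300.9
  E: 0 + 1(482.6) − 2(116.3) = 249.9
  B: 0 + 2(116.3) = 232.7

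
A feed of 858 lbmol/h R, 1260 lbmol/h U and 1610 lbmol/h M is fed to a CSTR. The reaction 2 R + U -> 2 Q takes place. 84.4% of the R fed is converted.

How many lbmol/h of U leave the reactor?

898 lbmol/h

R reacted = 0.844 × 858 = 724.2 lbmol/h; ν_R = −2, so ξ = 724.2/2 = 362.1 lbmol/h.
Outlet amounts (n = n₀ + ν ξ):
  R: 858 − 2(362.1) = 133.8
  U: 1260 − 1(362.1) = 897.9
  Q: 0 + 2(362.1) = 724.2
  M: 1610 (inert)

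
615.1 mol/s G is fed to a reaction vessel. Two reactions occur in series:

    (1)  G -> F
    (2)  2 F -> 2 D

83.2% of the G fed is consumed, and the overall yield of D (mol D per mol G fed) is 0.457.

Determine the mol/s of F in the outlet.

Conversion of G: G consumed = 1ξ₁ = 0.832 × 615.1 → ξ₁ = 511.8 mol/s.
Yield of D: 2ξ₂ / 615.1 = 0.457 → ξ₂ = 140.6 mol/s.
Outlet amounts (n = n₀ + Σ ν·ξ):
  G: 615.1 − 1(511.8) = 103.3
  F: 0 + 1(511.8) − 2(140.6) = 230.7
  D: 0 + 2(140.6) = 281.1

231 mol/s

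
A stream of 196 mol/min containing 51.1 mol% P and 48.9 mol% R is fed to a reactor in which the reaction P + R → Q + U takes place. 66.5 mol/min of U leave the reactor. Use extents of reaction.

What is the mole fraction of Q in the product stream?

For U: n = n₀ + 1ξ → 66.5 = 0 + 1ξ, giving ξ = 66.5 mol/min.
Outlet amounts (n = n₀ + ν ξ):
  P: 100.2 − 1(66.5) = 33.66
  R: 95.84 − 1(66.5) = 29.34
  Q: 0 + 1(66.5) = 66.5
  U: 0 + 1(66.5) = 66.5
Total out = 196 mol/min; y_Q = 66.5 / 196 = 0.3393.

0.339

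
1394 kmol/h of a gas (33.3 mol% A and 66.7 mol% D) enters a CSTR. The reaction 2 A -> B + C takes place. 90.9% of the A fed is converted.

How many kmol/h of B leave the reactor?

A reacted = 0.909 × 464.2 = 422 kmol/h; ν_A = −2, so ξ = 422/2 = 211 kmol/h.
Outlet amounts (n = n₀ + ν ξ):
  A: 464.2 − 2(211) = 42.24
  B: 0 + 1(211) = 211
  C: 0 + 1(211) = 211
  D: 929.8 (inert)

211 kmol/h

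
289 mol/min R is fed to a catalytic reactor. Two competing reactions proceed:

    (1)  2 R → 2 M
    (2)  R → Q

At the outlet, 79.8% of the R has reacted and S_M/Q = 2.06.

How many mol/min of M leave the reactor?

Conversion of R: R consumed = 0.798 × 289 = 230.6 mol/min = 2ξ₁ + 1ξ₂.
Selectivity: 2ξ₁ / (1ξ₂) = 2.06 → ξ₁ = 1.03 ξ₂.
Substitute: (2·1.03 + 1) ξ₂ = 230.6 → ξ₂ = 75.37 mol/min, ξ₁ = 77.63 mol/min.
Outlet amounts (n = n₀ + Σ ν·ξ):
  R: 289 − 2(77.63) − 1(75.37) = 58.38
  M: 0 + 2(77.63) = 155.3
  Q: 0 + 1(75.37) = 75.37

155 mol/min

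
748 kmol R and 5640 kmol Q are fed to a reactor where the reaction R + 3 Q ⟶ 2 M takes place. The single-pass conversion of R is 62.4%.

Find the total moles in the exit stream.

5450 kmol

R reacted = 0.624 × 748 = 466.8 kmol; ν_R = −1, so ξ = 466.8/1 = 466.8 kmol.
Outlet amounts (n = n₀ + ν ξ):
  R: 748 − 1(466.8) = 281.2
  Q: 5640 − 3(466.8) = 4240
  M: 0 + 2(466.8) = 933.5
Total out = 281.2 + 4240 + 933.5 = 5454 kmol.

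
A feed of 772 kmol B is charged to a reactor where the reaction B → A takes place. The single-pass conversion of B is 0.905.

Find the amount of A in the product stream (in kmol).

699 kmol

B reacted = 0.905 × 772 = 698.7 kmol; ν_B = −1, so ξ = 698.7/1 = 698.7 kmol.
Outlet amounts (n = n₀ + ν ξ):
  B: 772 − 1(698.7) = 73.34
  A: 0 + 1(698.7) = 698.7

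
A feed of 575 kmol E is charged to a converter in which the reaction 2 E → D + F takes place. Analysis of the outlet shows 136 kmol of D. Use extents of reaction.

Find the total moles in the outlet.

575 kmol

For D: n = n₀ + 1ξ → 136 = 0 + 1ξ, giving ξ = 136 kmol.
Outlet amounts (n = n₀ + ν ξ):
  E: 575 − 2(136) = 303
  D: 0 + 1(136) = 136
  F: 0 + 1(136) = 136
Total out = 303 + 136 + 136 = 575 kmol.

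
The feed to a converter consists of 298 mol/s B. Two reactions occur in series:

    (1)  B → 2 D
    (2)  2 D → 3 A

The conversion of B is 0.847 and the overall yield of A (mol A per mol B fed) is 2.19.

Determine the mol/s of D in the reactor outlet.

Conversion of B: B consumed = 1ξ₁ = 0.847 × 298 → ξ₁ = 252.4 mol/s.
Yield of A: 3ξ₂ / 298 = 2.19 → ξ₂ = 217.5 mol/s.
Outlet amounts (n = n₀ + Σ ν·ξ):
  B: 298 − 1(252.4) = 45.59
  D: 0 + 2(252.4) − 2(217.5) = 69.73
  A: 0 + 3(217.5) = 652.6

69.7 mol/s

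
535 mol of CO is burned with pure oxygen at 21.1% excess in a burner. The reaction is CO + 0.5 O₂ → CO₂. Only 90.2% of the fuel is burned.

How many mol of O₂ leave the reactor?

Stoichiometric O₂ = 0.5 × 535 = 267.5 mol; O₂ fed = 267.5 × 1.211 = 323.9 mol.
Fuel reacted = 0.902 × 535 → ξ = 482.6 mol.
Outlet (n = n₀ + ν ξ):
  CO: 535 − 1(482.6) = 52.43
  O₂: 323.9 − 0.5(482.6) = 82.66
  CO₂: 0 + 1(482.6) = 482.6

82.7 mol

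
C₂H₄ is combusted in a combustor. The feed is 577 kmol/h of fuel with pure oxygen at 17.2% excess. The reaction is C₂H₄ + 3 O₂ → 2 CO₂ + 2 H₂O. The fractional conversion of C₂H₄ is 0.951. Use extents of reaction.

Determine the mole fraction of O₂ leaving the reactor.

Stoichiometric O₂ = 3 × 577 = 1731 kmol/h; O₂ fed = 1731 × 1.172 = 2029 kmol/h.
Fuel reacted = 0.951 × 577 → ξ = 548.7 kmol/h.
Outlet (n = n₀ + ν ξ):
  C₂H₄: 577 − 1(548.7) = 28.27
  O₂: 2029 − 3(548.7) = 382.6
  CO₂: 0 + 2(548.7) = 1097
  H₂O: 0 + 2(548.7) = 1097
Total out = 2606 kmol/h; y_O₂ = 382.6 / 2606 = 0.1468.

0.147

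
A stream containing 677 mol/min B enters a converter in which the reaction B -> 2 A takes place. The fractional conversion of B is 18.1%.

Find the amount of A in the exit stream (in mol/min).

245 mol/min

B reacted = 0.181 × 677 = 122.5 mol/min; ν_B = −1, so ξ = 122.5/1 = 122.5 mol/min.
Outlet amounts (n = n₀ + ν ξ):
  B: 677 − 1(122.5) = 554.5
  A: 0 + 2(122.5) = 245.1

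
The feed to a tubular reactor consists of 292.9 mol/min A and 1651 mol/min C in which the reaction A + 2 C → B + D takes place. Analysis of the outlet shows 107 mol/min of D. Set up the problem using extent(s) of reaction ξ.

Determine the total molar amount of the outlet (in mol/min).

For D: n = n₀ + 1ξ → 107 = 0 + 1ξ, giving ξ = 107 mol/min.
Outlet amounts (n = n₀ + ν ξ):
  A: 292.9 − 1(107) = 185.9
  C: 1651 − 2(107) = 1437
  B: 0 + 1(107) = 107
  D: 0 + 1(107) = 107
Total out = 185.9 + 1437 + 107 + 107 = 1837 mol/min.

1840 mol/min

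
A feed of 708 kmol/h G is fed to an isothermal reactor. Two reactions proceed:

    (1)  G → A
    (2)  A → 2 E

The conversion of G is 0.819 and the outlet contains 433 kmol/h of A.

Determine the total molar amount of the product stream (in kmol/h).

Conversion of G: G consumed = 1ξ₁ = 0.819 × 708 → ξ₁ = 579.9 kmol/h.
A balance: n_A = 0 + 1ξ₁ − 1ξ₂ = 433 → ξ₂ = (1·579.9 − 433)/1 = 146.9 kmol/h.
Outlet amounts (n = n₀ + Σ ν·ξ):
  G: 708 − 1(579.9) = 128.1
  A: 0 + 1(579.9) − 1(146.9) = 433
  E: 0 + 2(146.9) = 293.7
Total out = 128.1 + 433 + 293.7 = 854.9 kmol/h.

855 kmol/h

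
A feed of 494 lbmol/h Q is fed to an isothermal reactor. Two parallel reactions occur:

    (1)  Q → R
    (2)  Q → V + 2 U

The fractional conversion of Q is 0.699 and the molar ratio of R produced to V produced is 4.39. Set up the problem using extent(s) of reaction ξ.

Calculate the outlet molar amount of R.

281 lbmol/h

Conversion of Q: Q consumed = 0.699 × 494 = 345.3 lbmol/h = 1ξ₁ + 1ξ₂.
Selectivity: 1ξ₁ / (1ξ₂) = 4.39 → ξ₁ = 4.39 ξ₂.
Substitute: (1·4.39 + 1) ξ₂ = 345.3 → ξ₂ = 64.06 lbmol/h, ξ₁ = 281.2 lbmol/h.
Outlet amounts (n = n₀ + Σ ν·ξ):
  Q: 494 − 1(281.2) − 1(64.06) = 148.7
  R: 0 + 1(281.2) = 281.2
  V: 0 + 1(64.06) = 64.06
  U: 0 + 2(64.06) = 128.1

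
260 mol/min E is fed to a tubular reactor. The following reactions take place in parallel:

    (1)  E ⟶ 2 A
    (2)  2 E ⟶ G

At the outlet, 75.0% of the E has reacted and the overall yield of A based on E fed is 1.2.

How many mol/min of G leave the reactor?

19.5 mol/min

Yield of A: 2ξ₁ / 260 = 1.2 → ξ₁ = 156 mol/min.
Conversion of E: 1ξ₁ + 2ξ₂ = 0.75 × 260 = 195 → ξ₂ = 19.5 mol/min.
Outlet amounts (n = n₀ + Σ ν·ξ):
  E: 260 − 1(156) − 2(19.5) = 65
  A: 0 + 2(156) = 312
  G: 0 + 1(19.5) = 19.5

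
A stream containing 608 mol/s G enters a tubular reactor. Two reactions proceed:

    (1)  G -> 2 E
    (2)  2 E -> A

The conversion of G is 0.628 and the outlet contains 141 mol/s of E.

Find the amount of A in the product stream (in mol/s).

311 mol/s

Conversion of G: G consumed = 1ξ₁ = 0.628 × 608 → ξ₁ = 381.8 mol/s.
E balance: n_E = 0 + 2ξ₁ − 2ξ₂ = 141 → ξ₂ = (2·381.8 − 141)/2 = 311.3 mol/s.
Outlet amounts (n = n₀ + Σ ν·ξ):
  G: 608 − 1(381.8) = 226.2
  E: 0 + 2(381.8) − 2(311.3) = 141
  A: 0 + 1(311.3) = 311.3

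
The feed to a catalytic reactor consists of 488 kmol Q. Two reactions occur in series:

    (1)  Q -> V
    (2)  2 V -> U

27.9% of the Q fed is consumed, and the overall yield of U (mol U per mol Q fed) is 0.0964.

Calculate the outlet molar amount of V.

Conversion of Q: Q consumed = 1ξ₁ = 0.279 × 488 → ξ₁ = 136.2 kmol.
Yield of U: 1ξ₂ / 488 = 0.0964 → ξ₂ = 47.04 kmol.
Outlet amounts (n = n₀ + Σ ν·ξ):
  Q: 488 − 1(136.2) = 351.8
  V: 0 + 1(136.2) − 2(47.04) = 42.07
  U: 0 + 1(47.04) = 47.04

42.1 kmol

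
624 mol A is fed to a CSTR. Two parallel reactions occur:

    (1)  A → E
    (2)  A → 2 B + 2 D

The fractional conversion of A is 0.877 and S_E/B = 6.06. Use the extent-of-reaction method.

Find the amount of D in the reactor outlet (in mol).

83.4 mol

Conversion of A: A consumed = 0.877 × 624 = 547.2 mol = 1ξ₁ + 1ξ₂.
Selectivity: 1ξ₁ / (2ξ₂) = 6.06 → ξ₁ = 12.12 ξ₂.
Substitute: (1·12.12 + 1) ξ₂ = 547.2 → ξ₂ = 41.71 mol, ξ₁ = 505.5 mol.
Outlet amounts (n = n₀ + Σ ν·ξ):
  A: 624 − 1(505.5) − 1(41.71) = 76.75
  E: 0 + 1(505.5) = 505.5
  B: 0 + 2(41.71) = 83.42
  D: 0 + 2(41.71) = 83.42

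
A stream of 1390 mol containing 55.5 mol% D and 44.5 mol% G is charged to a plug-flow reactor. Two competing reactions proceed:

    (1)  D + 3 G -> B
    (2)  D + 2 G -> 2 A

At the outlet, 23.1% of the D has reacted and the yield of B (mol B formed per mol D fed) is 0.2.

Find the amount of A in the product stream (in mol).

Yield of B: 1ξ₁ / 771.5 = 0.2 → ξ₁ = 154.3 mol.
Conversion of D: 1ξ₁ + 1ξ₂ = 0.231 × 771.5 = 178.2 → ξ₂ = 23.91 mol.
Outlet amounts (n = n₀ + Σ ν·ξ):
  D: 771.5 − 1(154.3) − 1(23.91) = 593.2
  G: 618.5 − 3(154.3) − 2(23.91) = 107.9
  B: 0 + 1(154.3) = 154.3
  A: 0 + 2(23.91) = 47.83

47.8 mol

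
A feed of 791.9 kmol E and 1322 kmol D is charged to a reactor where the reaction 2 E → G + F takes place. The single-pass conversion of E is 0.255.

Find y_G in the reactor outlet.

E reacted = 0.255 × 791.9 = 201.9 kmol; ν_E = −2, so ξ = 201.9/2 = 101 kmol.
Outlet amounts (n = n₀ + ν ξ):
  E: 791.9 − 2(101) = 590
  G: 0 + 1(101) = 101
  F: 0 + 1(101) = 101
  D: 1322 (inert)
Total out = 2114 kmol; y_G = 101 / 2114 = 0.04776.

0.0478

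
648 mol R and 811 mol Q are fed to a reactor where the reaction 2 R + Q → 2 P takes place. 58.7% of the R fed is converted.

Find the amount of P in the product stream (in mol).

380 mol

R reacted = 0.587 × 648 = 380.4 mol; ν_R = −2, so ξ = 380.4/2 = 190.2 mol.
Outlet amounts (n = n₀ + ν ξ):
  R: 648 − 2(190.2) = 267.6
  Q: 811 − 1(190.2) = 620.8
  P: 0 + 2(190.2) = 380.4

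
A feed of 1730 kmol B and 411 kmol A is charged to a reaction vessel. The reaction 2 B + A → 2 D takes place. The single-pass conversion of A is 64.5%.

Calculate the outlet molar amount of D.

A reacted = 0.645 × 411 = 265.1 kmol; ν_A = −1, so ξ = 265.1/1 = 265.1 kmol.
Outlet amounts (n = n₀ + ν ξ):
  B: 1730 − 2(265.1) = 1200
  A: 411 − 1(265.1) = 145.9
  D: 0 + 2(265.1) = 530.2

530 kmol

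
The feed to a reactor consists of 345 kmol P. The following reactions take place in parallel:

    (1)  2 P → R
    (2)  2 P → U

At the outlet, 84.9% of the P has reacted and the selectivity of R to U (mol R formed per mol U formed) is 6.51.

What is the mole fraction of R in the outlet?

Conversion of P: P consumed = 0.849 × 345 = 292.9 kmol = 2ξ₁ + 2ξ₂.
Selectivity: 1ξ₁ / (1ξ₂) = 6.51 → ξ₁ = 6.51 ξ₂.
Substitute: (2·6.51 + 2) ξ₂ = 292.9 → ξ₂ = 19.5 kmol, ξ₁ = 127 kmol.
Outlet amounts (n = n₀ + Σ ν·ξ):
  P: 345 − 2(127) − 2(19.5) = 52.1
  R: 0 + 1(127) = 127
  U: 0 + 1(19.5) = 19.5
Total out = 198.5 kmol; y_R = 127 / 198.5 = 0.6394.

0.639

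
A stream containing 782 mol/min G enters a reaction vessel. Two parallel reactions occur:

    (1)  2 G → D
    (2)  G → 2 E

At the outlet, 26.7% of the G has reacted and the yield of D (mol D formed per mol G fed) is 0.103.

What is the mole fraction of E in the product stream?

0.127

Yield of D: 1ξ₁ / 782 = 0.103 → ξ₁ = 80.55 mol/min.
Conversion of G: 2ξ₁ + 1ξ₂ = 0.267 × 782 = 208.8 → ξ₂ = 47.7 mol/min.
Outlet amounts (n = n₀ + Σ ν·ξ):
  G: 782 − 2(80.55) − 1(47.7) = 573.2
  D: 0 + 1(80.55) = 80.55
  E: 0 + 2(47.7) = 95.4
Total out = 749.2 mol/min; y_E = 95.4 / 749.2 = 0.1273.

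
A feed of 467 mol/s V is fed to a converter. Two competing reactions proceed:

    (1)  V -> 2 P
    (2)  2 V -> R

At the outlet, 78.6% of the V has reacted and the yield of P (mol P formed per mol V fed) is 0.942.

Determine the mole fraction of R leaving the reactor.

Yield of P: 2ξ₁ / 467 = 0.942 → ξ₁ = 220 mol/s.
Conversion of V: 1ξ₁ + 2ξ₂ = 0.786 × 467 = 367.1 → ξ₂ = 73.55 mol/s.
Outlet amounts (n = n₀ + Σ ν·ξ):
  V: 467 − 1(220) − 2(73.55) = 99.94
  P: 0 + 2(220) = 439.9
  R: 0 + 1(73.55) = 73.55
Total out = 613.4 mol/s; y_R = 73.55 / 613.4 = 0.1199.

0.12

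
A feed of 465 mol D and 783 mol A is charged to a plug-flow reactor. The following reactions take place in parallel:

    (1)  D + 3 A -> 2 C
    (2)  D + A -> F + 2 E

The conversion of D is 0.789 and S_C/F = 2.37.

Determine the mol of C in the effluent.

Conversion of D: D consumed = 0.789 × 465 = 366.9 mol = 1ξ₁ + 1ξ₂.
Selectivity: 2ξ₁ / (1ξ₂) = 2.37 → ξ₁ = 1.185 ξ₂.
Substitute: (1·1.185 + 1) ξ₂ = 366.9 → ξ₂ = 167.9 mol, ξ₁ = 199 mol.
Outlet amounts (n = n₀ + Σ ν·ξ):
  D: 465 − 1(199) − 1(167.9) = 98.12
  A: 783 − 3(199) − 1(167.9) = 18.17
  C: 0 + 2(199) = 397.9
  F: 0 + 1(167.9) = 167.9
  E: 0 + 2(167.9) = 335.8

398 mol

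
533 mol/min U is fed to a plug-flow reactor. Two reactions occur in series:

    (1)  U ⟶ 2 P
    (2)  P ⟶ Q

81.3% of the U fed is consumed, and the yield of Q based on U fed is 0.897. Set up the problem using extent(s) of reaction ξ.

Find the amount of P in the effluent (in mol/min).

Conversion of U: U consumed = 1ξ₁ = 0.813 × 533 → ξ₁ = 433.3 mol/min.
Yield of Q: 1ξ₂ / 533 = 0.897 → ξ₂ = 478.1 mol/min.
Outlet amounts (n = n₀ + Σ ν·ξ):
  U: 533 − 1(433.3) = 99.67
  P: 0 + 2(433.3) − 1(478.1) = 388.6
  Q: 0 + 1(478.1) = 478.1

389 mol/min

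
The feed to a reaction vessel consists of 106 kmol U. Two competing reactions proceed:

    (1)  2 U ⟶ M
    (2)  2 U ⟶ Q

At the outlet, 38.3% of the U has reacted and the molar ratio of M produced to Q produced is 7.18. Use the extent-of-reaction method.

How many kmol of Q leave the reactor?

2.48 kmol

Conversion of U: U consumed = 0.383 × 106 = 40.6 kmol = 2ξ₁ + 2ξ₂.
Selectivity: 1ξ₁ / (1ξ₂) = 7.18 → ξ₁ = 7.18 ξ₂.
Substitute: (2·7.18 + 2) ξ₂ = 40.6 → ξ₂ = 2.482 kmol, ξ₁ = 17.82 kmol.
Outlet amounts (n = n₀ + Σ ν·ξ):
  U: 106 − 2(17.82) − 2(2.482) = 65.4
  M: 0 + 1(17.82) = 17.82
  Q: 0 + 1(2.482) = 2.482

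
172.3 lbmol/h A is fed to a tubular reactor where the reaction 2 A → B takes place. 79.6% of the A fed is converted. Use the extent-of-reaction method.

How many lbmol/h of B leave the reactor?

A reacted = 0.796 × 172.3 = 137.2 lbmol/h; ν_A = −2, so ξ = 137.2/2 = 68.58 lbmol/h.
Outlet amounts (n = n₀ + ν ξ):
  A: 172.3 − 2(68.58) = 35.15
  B: 0 + 1(68.58) = 68.58

68.6 lbmol/h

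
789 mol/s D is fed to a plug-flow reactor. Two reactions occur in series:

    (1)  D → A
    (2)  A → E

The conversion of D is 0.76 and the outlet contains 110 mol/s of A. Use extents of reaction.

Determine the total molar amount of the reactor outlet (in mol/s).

Conversion of D: D consumed = 1ξ₁ = 0.76 × 789 → ξ₁ = 599.6 mol/s.
A balance: n_A = 0 + 1ξ₁ − 1ξ₂ = 110 → ξ₂ = (1·599.6 − 110)/1 = 489.6 mol/s.
Outlet amounts (n = n₀ + Σ ν·ξ):
  D: 789 − 1(599.6) = 189.4
  A: 0 + 1(599.6) − 1(489.6) = 110
  E: 0 + 1(489.6) = 489.6
Total out = 189.4 + 110 + 489.6 = 789 mol/s.

789 mol/s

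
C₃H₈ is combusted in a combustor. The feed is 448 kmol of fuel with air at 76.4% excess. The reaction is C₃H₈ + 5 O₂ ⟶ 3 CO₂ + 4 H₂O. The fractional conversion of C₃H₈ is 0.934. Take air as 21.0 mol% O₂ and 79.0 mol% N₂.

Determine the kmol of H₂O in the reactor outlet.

1670 kmol

Stoichiometric O₂ = 5 × 448 = 2240 kmol; O₂ fed = 2240 × 1.764 = 3951 kmol.
N₂ fed = 3951 × 79/21 = 14860 kmol.
Fuel reacted = 0.934 × 448 → ξ = 418.4 kmol.
Outlet (n = n₀ + ν ξ):
  C₃H₈: 448 − 1(418.4) = 29.57
  O₂: 3951 − 5(418.4) = 1859
  N₂: 14860 (inert)
  CO₂: 0 + 3(418.4) = 1255
  H₂O: 0 + 4(418.4) = 1674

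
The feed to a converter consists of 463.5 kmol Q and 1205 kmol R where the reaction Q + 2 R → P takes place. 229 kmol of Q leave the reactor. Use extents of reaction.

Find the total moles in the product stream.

1200 kmol

For Q: n = n₀ − 1ξ → 229 = 463.5 − 1ξ, giving ξ = 234.5 kmol.
Outlet amounts (n = n₀ + ν ξ):
  Q: 463.5 − 1(234.5) = 229
  R: 1205 − 2(234.5) = 736
  P: 0 + 1(234.5) = 234.5
Total out = 229 + 736 + 234.5 = 1200 kmol.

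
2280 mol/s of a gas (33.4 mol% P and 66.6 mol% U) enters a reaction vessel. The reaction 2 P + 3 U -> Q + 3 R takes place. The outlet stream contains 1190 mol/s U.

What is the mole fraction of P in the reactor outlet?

For U: n = n₀ − 3ξ → 1190 = 1518 − 3ξ, giving ξ = 109.5 mol/s.
Outlet amounts (n = n₀ + ν ξ):
  P: 761.5 − 2(109.5) = 542.5
  U: 1518 − 3(109.5) = 1190
  Q: 0 + 1(109.5) = 109.5
  R: 0 + 3(109.5) = 328.5
Total out = 2171 mol/s; y_P = 542.5 / 2171 = 0.25.

0.25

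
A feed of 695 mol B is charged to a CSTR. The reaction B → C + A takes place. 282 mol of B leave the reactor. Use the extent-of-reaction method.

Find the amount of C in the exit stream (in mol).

For B: n = n₀ − 1ξ → 282 = 695 − 1ξ, giving ξ = 413 mol.
Outlet amounts (n = n₀ + ν ξ):
  B: 695 − 1(413) = 282
  C: 0 + 1(413) = 413
  A: 0 + 1(413) = 413

413 mol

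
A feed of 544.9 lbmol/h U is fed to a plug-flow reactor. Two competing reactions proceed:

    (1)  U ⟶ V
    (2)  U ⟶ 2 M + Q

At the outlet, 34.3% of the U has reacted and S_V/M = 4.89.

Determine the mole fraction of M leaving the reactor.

0.0598

Conversion of U: U consumed = 0.343 × 544.9 = 186.9 lbmol/h = 1ξ₁ + 1ξ₂.
Selectivity: 1ξ₁ / (2ξ₂) = 4.89 → ξ₁ = 9.78 ξ₂.
Substitute: (1·9.78 + 1) ξ₂ = 186.9 → ξ₂ = 17.34 lbmol/h, ξ₁ = 169.6 lbmol/h.
Outlet amounts (n = n₀ + Σ ν·ξ):
  U: 544.9 − 1(169.6) − 1(17.34) = 358
  V: 0 + 1(169.6) = 169.6
  M: 0 + 2(17.34) = 34.68
  Q: 0 + 1(17.34) = 17.34
Total out = 579.6 lbmol/h; y_M = 34.68 / 579.6 = 0.05983.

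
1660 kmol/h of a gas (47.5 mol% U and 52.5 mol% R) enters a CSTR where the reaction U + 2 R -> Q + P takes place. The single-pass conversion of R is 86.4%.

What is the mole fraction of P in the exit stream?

R reacted = 0.864 × 871.5 = 753 kmol/h; ν_R = −2, so ξ = 753/2 = 376.5 kmol/h.
Outlet amounts (n = n₀ + ν ξ):
  U: 788.5 − 1(376.5) = 412
  R: 871.5 − 2(376.5) = 118.5
  Q: 0 + 1(376.5) = 376.5
  P: 0 + 1(376.5) = 376.5
Total out = 1284 kmol/h; y_P = 376.5 / 1284 = 0.2933.

0.293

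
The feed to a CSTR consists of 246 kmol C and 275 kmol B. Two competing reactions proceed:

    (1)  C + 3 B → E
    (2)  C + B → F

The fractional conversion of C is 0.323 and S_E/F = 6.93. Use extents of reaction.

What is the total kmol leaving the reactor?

Conversion of C: C consumed = 0.323 × 246 = 79.46 kmol = 1ξ₁ + 1ξ₂.
Selectivity: 1ξ₁ / (1ξ₂) = 6.93 → ξ₁ = 6.93 ξ₂.
Substitute: (1·6.93 + 1) ξ₂ = 79.46 → ξ₂ = 10.02 kmol, ξ₁ = 69.44 kmol.
Outlet amounts (n = n₀ + Σ ν·ξ):
  C: 246 − 1(69.44) − 1(10.02) = 166.5
  B: 275 − 3(69.44) − 1(10.02) = 56.67
  E: 0 + 1(69.44) = 69.44
  F: 0 + 1(10.02) = 10.02
Total out = 166.5 + 56.67 + 69.44 + 10.02 = 302.7 kmol.

303 kmol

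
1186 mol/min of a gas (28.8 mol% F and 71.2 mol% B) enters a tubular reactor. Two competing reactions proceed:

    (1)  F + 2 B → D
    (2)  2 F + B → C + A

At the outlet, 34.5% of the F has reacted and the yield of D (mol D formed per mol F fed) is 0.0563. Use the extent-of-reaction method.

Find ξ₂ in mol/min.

Yield of D: 1ξ₁ / 341.6 = 0.0563 → ξ₁ = 19.23 mol/min.
Conversion of F: 1ξ₁ + 2ξ₂ = 0.345 × 341.6 = 117.8 → ξ₂ = 49.31 mol/min.
Outlet amounts (n = n₀ + Σ ν·ξ):
  F: 341.6 − 1(19.23) − 2(49.31) = 223.7
  B: 844.4 − 2(19.23) − 1(49.31) = 756.7
  D: 0 + 1(19.23) = 19.23
  C: 0 + 1(49.31) = 49.31
  A: 0 + 1(49.31) = 49.31

ξ₂ = 49.3 mol/min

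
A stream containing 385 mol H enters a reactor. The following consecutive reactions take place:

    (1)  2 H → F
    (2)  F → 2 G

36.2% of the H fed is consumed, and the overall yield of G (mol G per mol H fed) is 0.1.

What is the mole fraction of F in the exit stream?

0.151

Conversion of H: H consumed = 2ξ₁ = 0.362 × 385 → ξ₁ = 69.69 mol.
Yield of G: 2ξ₂ / 385 = 0.1 → ξ₂ = 19.25 mol.
Outlet amounts (n = n₀ + Σ ν·ξ):
  H: 385 − 2(69.69) = 245.6
  F: 0 + 1(69.69) − 1(19.25) = 50.44
  G: 0 + 2(19.25) = 38.5
Total out = 334.6 mol; y_F = 50.44 / 334.6 = 0.1507.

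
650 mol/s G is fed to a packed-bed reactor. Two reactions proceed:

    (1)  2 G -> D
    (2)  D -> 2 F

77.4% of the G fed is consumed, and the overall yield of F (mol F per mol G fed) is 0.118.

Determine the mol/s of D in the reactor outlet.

213 mol/s

Conversion of G: G consumed = 2ξ₁ = 0.774 × 650 → ξ₁ = 251.6 mol/s.
Yield of F: 2ξ₂ / 650 = 0.118 → ξ₂ = 38.35 mol/s.
Outlet amounts (n = n₀ + Σ ν·ξ):
  G: 650 − 2(251.6) = 146.9
  D: 0 + 1(251.6) − 1(38.35) = 213.2
  F: 0 + 2(38.35) = 76.7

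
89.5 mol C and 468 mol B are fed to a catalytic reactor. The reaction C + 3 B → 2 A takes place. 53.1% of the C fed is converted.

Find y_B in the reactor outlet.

C reacted = 0.531 × 89.5 = 47.52 mol; ν_C = −1, so ξ = 47.52/1 = 47.52 mol.
Outlet amounts (n = n₀ + ν ξ):
  C: 89.5 − 1(47.52) = 41.98
  B: 468 − 3(47.52) = 325.4
  A: 0 + 2(47.52) = 95.05
Total out = 462.5 mol; y_B = 325.4 / 462.5 = 0.7037.

0.704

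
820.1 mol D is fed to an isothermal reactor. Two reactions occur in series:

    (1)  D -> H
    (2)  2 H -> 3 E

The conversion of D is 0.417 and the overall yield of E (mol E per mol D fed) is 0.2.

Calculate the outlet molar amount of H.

Conversion of D: D consumed = 1ξ₁ = 0.417 × 820.1 → ξ₁ = 342 mol.
Yield of E: 3ξ₂ / 820.1 = 0.2 → ξ₂ = 54.67 mol.
Outlet amounts (n = n₀ + Σ ν·ξ):
  D: 820.1 − 1(342) = 478.1
  H: 0 + 1(342) − 2(54.67) = 232.6
  E: 0 + 3(54.67) = 164

233 mol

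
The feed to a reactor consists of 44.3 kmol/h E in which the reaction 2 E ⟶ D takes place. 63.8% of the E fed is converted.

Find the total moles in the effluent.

30.2 kmol/h

E reacted = 0.638 × 44.3 = 28.26 kmol/h; ν_E = −2, so ξ = 28.26/2 = 14.13 kmol/h.
Outlet amounts (n = n₀ + ν ξ):
  E: 44.3 − 2(14.13) = 16.04
  D: 0 + 1(14.13) = 14.13
Total out = 16.04 + 14.13 = 30.17 kmol/h.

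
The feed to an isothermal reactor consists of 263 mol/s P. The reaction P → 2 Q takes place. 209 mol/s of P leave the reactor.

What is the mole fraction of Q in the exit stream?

For P: n = n₀ − 1ξ → 209 = 263 − 1ξ, giving ξ = 54 mol/s.
Outlet amounts (n = n₀ + ν ξ):
  P: 263 − 1(54) = 209
  Q: 0 + 2(54) = 108
Total out = 317 mol/s; y_Q = 108 / 317 = 0.3407.

0.341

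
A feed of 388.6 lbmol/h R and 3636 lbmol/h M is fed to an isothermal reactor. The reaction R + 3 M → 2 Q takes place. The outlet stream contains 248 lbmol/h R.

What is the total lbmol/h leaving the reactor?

For R: n = n₀ − 1ξ → 248 = 388.6 − 1ξ, giving ξ = 140.6 lbmol/h.
Outlet amounts (n = n₀ + ν ξ):
  R: 388.6 − 1(140.6) = 248
  M: 3636 − 3(140.6) = 3214
  Q: 0 + 2(140.6) = 281.2
Total out = 248 + 3214 + 281.2 = 3743 lbmol/h.

3740 lbmol/h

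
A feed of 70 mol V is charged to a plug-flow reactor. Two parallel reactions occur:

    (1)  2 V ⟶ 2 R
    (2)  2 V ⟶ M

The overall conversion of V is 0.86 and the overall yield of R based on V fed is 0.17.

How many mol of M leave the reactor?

24.1 mol

Yield of R: 2ξ₁ / 70 = 0.17 → ξ₁ = 5.95 mol.
Conversion of V: 2ξ₁ + 2ξ₂ = 0.86 × 70 = 60.2 → ξ₂ = 24.15 mol.
Outlet amounts (n = n₀ + Σ ν·ξ):
  V: 70 − 2(5.95) − 2(24.15) = 9.8
  R: 0 + 2(5.95) = 11.9
  M: 0 + 1(24.15) = 24.15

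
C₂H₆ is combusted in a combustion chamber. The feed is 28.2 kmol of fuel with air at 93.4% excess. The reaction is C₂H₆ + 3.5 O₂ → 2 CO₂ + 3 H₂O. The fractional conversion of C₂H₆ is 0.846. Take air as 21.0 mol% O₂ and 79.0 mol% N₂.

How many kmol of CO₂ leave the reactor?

47.7 kmol

Stoichiometric O₂ = 3.5 × 28.2 = 98.7 kmol; O₂ fed = 98.7 × 1.934 = 190.9 kmol.
N₂ fed = 190.9 × 79/21 = 718.1 kmol.
Fuel reacted = 0.846 × 28.2 → ξ = 23.86 kmol.
Outlet (n = n₀ + ν ξ):
  C₂H₆: 28.2 − 1(23.86) = 4.343
  O₂: 190.9 − 3.5(23.86) = 107.4
  N₂: 718.1 (inert)
  CO₂: 0 + 2(23.86) = 47.71
  H₂O: 0 + 3(23.86) = 71.57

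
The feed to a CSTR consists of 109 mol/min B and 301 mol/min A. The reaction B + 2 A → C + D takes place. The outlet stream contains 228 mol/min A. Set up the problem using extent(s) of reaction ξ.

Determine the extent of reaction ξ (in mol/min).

ξ = 36.5 mol/min

For A: n = n₀ − 2ξ → 228 = 301 − 2ξ, giving ξ = 36.5 mol/min.
Outlet amounts (n = n₀ + ν ξ):
  B: 109 − 1(36.5) = 72.5
  A: 301 − 2(36.5) = 228
  C: 0 + 1(36.5) = 36.5
  D: 0 + 1(36.5) = 36.5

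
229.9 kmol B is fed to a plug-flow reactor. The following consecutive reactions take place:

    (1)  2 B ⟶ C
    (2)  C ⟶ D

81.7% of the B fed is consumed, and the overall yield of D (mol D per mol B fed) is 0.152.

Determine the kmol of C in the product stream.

59 kmol

Conversion of B: B consumed = 2ξ₁ = 0.817 × 229.9 → ξ₁ = 93.91 kmol.
Yield of D: 1ξ₂ / 229.9 = 0.152 → ξ₂ = 34.94 kmol.
Outlet amounts (n = n₀ + Σ ν·ξ):
  B: 229.9 − 2(93.91) = 42.07
  C: 0 + 1(93.91) − 1(34.94) = 58.97
  D: 0 + 1(34.94) = 34.94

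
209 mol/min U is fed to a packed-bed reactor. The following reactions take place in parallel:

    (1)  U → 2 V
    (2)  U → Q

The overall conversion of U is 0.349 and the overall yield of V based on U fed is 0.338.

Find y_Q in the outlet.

Yield of V: 2ξ₁ / 209 = 0.338 → ξ₁ = 35.32 mol/min.
Conversion of U: 1ξ₁ + 1ξ₂ = 0.349 × 209 = 72.94 → ξ₂ = 37.62 mol/min.
Outlet amounts (n = n₀ + Σ ν·ξ):
  U: 209 − 1(35.32) − 1(37.62) = 136.1
  V: 0 + 2(35.32) = 70.64
  Q: 0 + 1(37.62) = 37.62
Total out = 244.3 mol/min; y_Q = 37.62 / 244.3 = 0.154.

0.154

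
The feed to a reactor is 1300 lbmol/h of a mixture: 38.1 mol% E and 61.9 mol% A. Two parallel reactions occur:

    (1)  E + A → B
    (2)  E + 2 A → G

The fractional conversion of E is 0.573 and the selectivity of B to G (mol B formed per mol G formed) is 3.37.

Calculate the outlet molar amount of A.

456 lbmol/h

Conversion of E: E consumed = 0.573 × 495.3 = 283.8 lbmol/h = 1ξ₁ + 1ξ₂.
Selectivity: 1ξ₁ / (1ξ₂) = 3.37 → ξ₁ = 3.37 ξ₂.
Substitute: (1·3.37 + 1) ξ₂ = 283.8 → ξ₂ = 64.94 lbmol/h, ξ₁ = 218.9 lbmol/h.
Outlet amounts (n = n₀ + Σ ν·ξ):
  E: 495.3 − 1(218.9) − 1(64.94) = 211.5
  A: 804.7 − 1(218.9) − 2(64.94) = 455.9
  B: 0 + 1(218.9) = 218.9
  G: 0 + 1(64.94) = 64.94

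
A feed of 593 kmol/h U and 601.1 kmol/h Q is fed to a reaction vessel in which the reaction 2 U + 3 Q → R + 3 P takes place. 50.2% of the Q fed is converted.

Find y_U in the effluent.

0.358

Q reacted = 0.502 × 601.1 = 301.8 kmol/h; ν_Q = −3, so ξ = 301.8/3 = 100.6 kmol/h.
Outlet amounts (n = n₀ + ν ξ):
  U: 593 − 2(100.6) = 391.8
  Q: 601.1 − 3(100.6) = 299.3
  R: 0 + 1(100.6) = 100.6
  P: 0 + 3(100.6) = 301.8
Total out = 1094 kmol/h; y_U = 391.8 / 1094 = 0.3583.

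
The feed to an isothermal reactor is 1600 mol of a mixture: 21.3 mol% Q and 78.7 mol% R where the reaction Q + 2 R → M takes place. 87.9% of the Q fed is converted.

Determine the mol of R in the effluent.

Q reacted = 0.879 × 340.8 = 299.6 mol; ν_Q = −1, so ξ = 299.6/1 = 299.6 mol.
Outlet amounts (n = n₀ + ν ξ):
  Q: 340.8 − 1(299.6) = 41.24
  R: 1259 − 2(299.6) = 660.1
  M: 0 + 1(299.6) = 299.6

660 mol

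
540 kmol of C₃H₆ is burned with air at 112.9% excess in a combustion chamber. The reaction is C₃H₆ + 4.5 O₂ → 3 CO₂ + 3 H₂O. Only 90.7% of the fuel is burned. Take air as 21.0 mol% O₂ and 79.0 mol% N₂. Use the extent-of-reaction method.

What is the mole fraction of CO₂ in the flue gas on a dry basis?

0.0613

Stoichiometric O₂ = 4.5 × 540 = 2430 kmol; O₂ fed = 2430 × 2.129 = 5173 kmol.
N₂ fed = 5173 × 79/21 = 19460 kmol.
Fuel reacted = 0.907 × 540 → ξ = 489.8 kmol.
Outlet (n = n₀ + ν ξ):
  C₃H₆: 540 − 1(489.8) = 50.22
  O₂: 5173 − 4.5(489.8) = 2969
  N₂: 19460 (inert)
  CO₂: 0 + 3(489.8) = 1469
  H₂O: 0 + 3(489.8) = 1469
Dry total = 23950 kmol; y_CO₂ (dry) = 1469 / 23950 = 0.06135.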